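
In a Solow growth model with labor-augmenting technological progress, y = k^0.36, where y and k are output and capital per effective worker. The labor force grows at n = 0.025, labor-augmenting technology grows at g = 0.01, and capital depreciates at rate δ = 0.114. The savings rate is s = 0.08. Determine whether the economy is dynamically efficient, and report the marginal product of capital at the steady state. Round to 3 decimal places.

dynamically efficient; MPK ≈ 0.670

n + g + δ = 0.025 + 0.01 + 0.114 = 0.149.
Steady-state k*: s·k^0.36 = 0.149·k gives k* = (0.08/0.149)^(1/0.64) ≈ 0.3784.
MPK = 0.36·0.3784^(-0.64) ≈ 0.6705.
MPK > n+g+δ = 0.149, so the economy is dynamically efficient (under-saving).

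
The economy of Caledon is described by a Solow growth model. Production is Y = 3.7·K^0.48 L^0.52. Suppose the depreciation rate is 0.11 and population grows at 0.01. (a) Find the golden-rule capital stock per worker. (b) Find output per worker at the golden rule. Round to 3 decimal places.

(a) k_gold ≈ 178.034; (b) y_gold ≈ 44.509

The effective depreciation rate is n + δ = 0.01 + 0.11 = 0.12.
Golden rule sets MPK = n+δ: 0.48·3.7·k^(0.48−1) = 0.12, so k_gold = (0.48·3.7/0.12)^(1/0.52) ≈ 178.0341.
y_gold = 3.7·178.0341^0.48 ≈ 44.5085.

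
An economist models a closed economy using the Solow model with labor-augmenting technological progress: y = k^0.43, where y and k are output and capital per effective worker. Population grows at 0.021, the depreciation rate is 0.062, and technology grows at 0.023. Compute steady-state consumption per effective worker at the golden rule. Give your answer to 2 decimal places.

c_gold ≈ 1.64

The effective depreciation rate is n + g + δ = 0.021 + 0.023 + 0.062 = 0.106.
At the golden rule the marginal product of capital equals n+g+δ: 0.43·k^(0.43−1) = 0.106. Solving, k_gold = (0.43/0.106)^(1/0.57) ≈ 11.6668.
y_gold = 11.6668^0.43 ≈ 2.8760.
c_gold = y_gold − (n+g+δ)·k_gold = 2.8760 − 0.106·11.6668 ≈ 1.6393.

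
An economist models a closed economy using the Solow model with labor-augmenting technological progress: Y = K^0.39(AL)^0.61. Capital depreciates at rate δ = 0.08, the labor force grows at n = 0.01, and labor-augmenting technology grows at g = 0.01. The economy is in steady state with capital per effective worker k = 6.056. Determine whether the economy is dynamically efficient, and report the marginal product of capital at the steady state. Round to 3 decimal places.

n + g + δ = 0.01 + 0.01 + 0.08 = 0.1.
MPK = 0.39·k^(0.39−1) = 0.39·6.056^(-0.61) ≈ 0.1300.
MPK > 0.1, so the economy is dynamically efficient (under-saving).

dynamically efficient; MPK ≈ 0.130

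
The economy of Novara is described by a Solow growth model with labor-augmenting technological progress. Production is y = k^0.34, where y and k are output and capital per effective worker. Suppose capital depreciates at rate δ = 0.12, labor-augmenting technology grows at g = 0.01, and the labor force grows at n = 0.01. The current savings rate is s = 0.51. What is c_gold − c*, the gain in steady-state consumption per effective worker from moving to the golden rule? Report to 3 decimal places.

n + g + δ = 0.01 + 0.01 + 0.12 = 0.14.
Current steady state (s = 0.51): k* = (0.51/0.14)^(1/0.66) ≈ 7.0904, y* = 7.0904^0.34 ≈ 1.9464, c* = (1−0.51)·1.9464 ≈ 0.9537.
Golden rule sets MPK = n+g+δ: 0.34·k^(0.34−1) = 0.14, so k_gold = (0.34/0.14)^(1/0.66) ≈ 3.8359.
y_gold = 3.8359^0.34 ≈ 1.5795, c_gold = y_gold − 0.14·k_gold ≈ 1.0425.
Gain: Δc = 1.0425 − 0.9537 ≈ 0.0887.

Δc ≈ 0.089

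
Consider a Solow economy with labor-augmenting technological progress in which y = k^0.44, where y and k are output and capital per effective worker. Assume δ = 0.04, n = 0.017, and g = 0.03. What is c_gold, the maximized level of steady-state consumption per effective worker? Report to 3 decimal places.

c_gold ≈ 2.001

The effective depreciation rate is n + g + δ = 0.017 + 0.03 + 0.04 = 0.087.
Setting f'(k) = n+g+δ gives 0.44·k^(0.44−1) = 0.087, hence k_gold = (0.44/0.087)^(1/0.56) ≈ 18.0727.
y_gold = 18.0727^0.44 ≈ 3.5735.
c_gold = y_gold − (n+g+δ)·k_gold = 3.5735 − 0.087·18.0727 ≈ 2.0011.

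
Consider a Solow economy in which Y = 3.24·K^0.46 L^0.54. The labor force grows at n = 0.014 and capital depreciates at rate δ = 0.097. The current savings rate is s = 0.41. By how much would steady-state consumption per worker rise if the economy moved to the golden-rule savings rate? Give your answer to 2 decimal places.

The effective depreciation rate is n + δ = 0.014 + 0.097 = 0.111.
Current steady state (s = 0.41): k* = (0.41·3.24/0.111)^(1/0.54) ≈ 99.1533, y* = 3.24·99.1533^0.46 ≈ 26.8439, c* = (1−0.41)·26.8439 ≈ 15.8379.
Golden rule sets MPK = n+δ: 0.46·3.24·k^(0.46−1) = 0.111, so k_gold = (0.46·3.24/0.111)^(1/0.54) ≈ 122.7020.
y_gold = 3.24·122.7020^0.46 ≈ 29.6085, c_gold = y_gold − 0.111·k_gold ≈ 15.9886.
Gain: Δc = 15.9886 − 15.8379 ≈ 0.1507.

Δc ≈ 0.15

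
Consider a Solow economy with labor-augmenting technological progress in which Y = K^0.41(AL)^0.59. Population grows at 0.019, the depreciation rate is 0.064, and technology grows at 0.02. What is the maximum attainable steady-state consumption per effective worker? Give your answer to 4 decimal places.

Capital per effective worker breaks even when investment replaces (n + g + δ)·k; here n + g + δ = 0.103.
Golden rule sets MPK = n+g+δ: 0.41·k^(0.41−1) = 0.103, so k_gold = (0.41/0.103)^(1/0.59) ≈ 10.3958.
y_gold = 10.3958^0.41 ≈ 2.6116.
c_gold = y_gold − (n+g+δ)·k_gold = 2.6116 − 0.103·10.3958 ≈ 1.5409.

c_gold ≈ 1.5409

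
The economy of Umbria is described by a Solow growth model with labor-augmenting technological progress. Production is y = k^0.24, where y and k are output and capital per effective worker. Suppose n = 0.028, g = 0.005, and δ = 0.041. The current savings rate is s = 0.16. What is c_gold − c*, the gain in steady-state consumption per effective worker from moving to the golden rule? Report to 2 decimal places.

Δc ≈ 0.03

n + g + δ = 0.028 + 0.005 + 0.041 = 0.074.
Current steady state (s = 0.16): k* = (0.16/0.074)^(1/0.76) ≈ 2.7583, y* = 2.7583^0.24 ≈ 1.2757, c* = (1−0.16)·1.2757 ≈ 1.0716.
Golden rule sets MPK = n+g+δ: 0.24·k^(0.24−1) = 0.074, so k_gold = (0.24/0.074)^(1/0.76) ≈ 4.7026.
y_gold = 4.7026^0.24 ≈ 1.4500, c_gold = y_gold − 0.074·k_gold ≈ 1.1020.
Gain: Δc = 1.1020 − 1.0716 ≈ 0.0304.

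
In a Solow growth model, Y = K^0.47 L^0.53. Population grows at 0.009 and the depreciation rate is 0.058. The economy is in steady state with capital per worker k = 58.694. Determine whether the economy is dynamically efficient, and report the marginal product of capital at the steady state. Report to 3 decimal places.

dynamically inefficient; MPK ≈ 0.054

The effective depreciation rate is n + δ = 0.009 + 0.058 = 0.067.
MPK = 0.47·k^(0.47−1) = 0.47·58.694^(-0.53) ≈ 0.0543.
MPK < 0.067, so the economy is dynamically inefficient (over-saving).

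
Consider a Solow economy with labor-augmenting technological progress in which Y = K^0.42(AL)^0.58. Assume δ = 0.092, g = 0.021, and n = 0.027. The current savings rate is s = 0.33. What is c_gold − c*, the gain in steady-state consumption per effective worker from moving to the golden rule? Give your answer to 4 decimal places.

n + g + δ = 0.027 + 0.021 + 0.092 = 0.14.
Current steady state (s = 0.33): k* = (0.33/0.14)^(1/0.58) ≈ 4.3858, y* = 4.3858^0.42 ≈ 1.8606, c* = (1−0.33)·1.8606 ≈ 1.2466.
Maximizing c = f(k) − (n+g+δ)·k gives f'(k) = n+g+δ, i.e. 0.42·k^(0.42−1) = 0.14, so k_gold = (0.42/0.14)^(1/0.58) ≈ 6.6470.
y_gold = 6.6470^0.42 ≈ 2.2157, c_gold = y_gold − 0.14·k_gold ≈ 1.2851.
Gain: Δc = 1.2851 − 1.2466 ≈ 0.0385.

Δc ≈ 0.0385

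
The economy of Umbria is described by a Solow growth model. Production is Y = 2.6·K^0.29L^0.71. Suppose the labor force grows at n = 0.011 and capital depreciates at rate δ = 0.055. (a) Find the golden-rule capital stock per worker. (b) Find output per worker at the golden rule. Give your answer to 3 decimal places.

(a) k_gold ≈ 30.896; (b) y_gold ≈ 7.031

Capital per worker breaks even when investment replaces (n + δ)·k; here n + δ = 0.066.
Maximizing c = f(k) − (n+δ)·k gives f'(k) = n+δ, i.e. 0.29·2.6·k^(0.29−1) = 0.066, so k_gold = (0.29·2.6/0.066)^(1/0.71) ≈ 30.8957.
y_gold = 2.6·30.8957^0.29 ≈ 7.0314.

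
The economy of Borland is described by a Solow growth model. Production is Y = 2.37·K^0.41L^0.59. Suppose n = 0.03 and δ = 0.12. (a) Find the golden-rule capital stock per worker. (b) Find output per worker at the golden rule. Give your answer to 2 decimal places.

(a) k_gold ≈ 23.73; (b) y_gold ≈ 8.68

Capital per worker breaks even when investment replaces (n + δ)·k; here n + δ = 0.15.
Setting f'(k) = n+δ gives 0.41·2.37·k^(0.41−1) = 0.15, hence k_gold = (0.41·2.37/0.15)^(1/0.59) ≈ 23.7314.
y_gold = 2.37·23.7314^0.41 ≈ 8.6822.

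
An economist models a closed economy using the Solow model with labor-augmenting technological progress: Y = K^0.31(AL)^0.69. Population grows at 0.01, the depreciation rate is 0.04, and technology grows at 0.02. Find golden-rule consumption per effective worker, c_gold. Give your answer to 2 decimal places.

Break-even investment rate: n + g + δ = 0.01 + 0.02 + 0.04 = 0.07.
Golden rule sets MPK = n+g+δ: 0.31·k^(0.31−1) = 0.07, so k_gold = (0.31/0.07)^(1/0.69) ≈ 8.6420.
y_gold = 8.6420^0.31 ≈ 1.9514.
c_gold = y_gold − (n+g+δ)·k_gold = 1.9514 − 0.07·8.6420 ≈ 1.3465.

c_gold ≈ 1.35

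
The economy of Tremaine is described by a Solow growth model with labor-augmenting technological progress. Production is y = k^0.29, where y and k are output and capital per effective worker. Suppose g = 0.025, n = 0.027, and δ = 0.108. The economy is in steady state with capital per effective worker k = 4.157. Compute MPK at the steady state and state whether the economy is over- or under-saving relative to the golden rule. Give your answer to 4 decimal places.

Capital per effective worker breaks even when investment replaces (n + g + δ)·k; here n + g + δ = 0.16.
MPK = 0.29·k^(0.29−1) = 0.29·4.157^(-0.71) ≈ 0.1055.
MPK < 0.16, so the economy is dynamically inefficient (over-saving).

over-saving; MPK ≈ 0.1055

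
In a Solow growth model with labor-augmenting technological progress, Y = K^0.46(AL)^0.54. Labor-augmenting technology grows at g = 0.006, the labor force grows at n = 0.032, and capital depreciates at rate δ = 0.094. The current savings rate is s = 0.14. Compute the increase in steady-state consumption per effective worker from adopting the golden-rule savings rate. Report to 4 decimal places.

Capital per effective worker breaks even when investment replaces (n + g + δ)·k; here n + g + δ = 0.132.
Current steady state (s = 0.14): k* = (0.14/0.132)^(1/0.54) ≈ 1.1151, y* = 1.1151^0.46 ≈ 1.0514, c* = (1−0.14)·1.0514 ≈ 0.9042.
Setting f'(k) = n+g+δ gives 0.46·k^(0.46−1) = 0.132, hence k_gold = (0.46/0.132)^(1/0.54) ≈ 10.0936.
y_gold = 10.0936^0.46 ≈ 2.8964, c_gold = y_gold − 0.132·k_gold ≈ 1.5641.
Gain: Δc = 1.5641 − 0.9042 ≈ 0.6599.

Δc ≈ 0.6599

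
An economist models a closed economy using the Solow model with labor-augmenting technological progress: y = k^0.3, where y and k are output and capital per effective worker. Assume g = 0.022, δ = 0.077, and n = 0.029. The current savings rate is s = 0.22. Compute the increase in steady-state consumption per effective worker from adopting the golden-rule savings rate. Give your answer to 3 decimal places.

Capital per effective worker breaks even when investment replaces (n + g + δ)·k; here n + g + δ = 0.128.
Current steady state (s = 0.22): k* = (0.22/0.128)^(1/0.7) ≈ 2.1678, y* = 2.1678^0.3 ≈ 1.2613, c* = (1−0.22)·1.2613 ≈ 0.9838.
Maximizing c = f(k) − (n+g+δ)·k gives f'(k) = n+g+δ, i.e. 0.3·k^(0.3−1) = 0.128, so k_gold = (0.3/0.128)^(1/0.7) ≈ 3.3763.
y_gold = 3.3763^0.3 ≈ 1.4406, c_gold = y_gold − 0.128·k_gold ≈ 1.0084.
Gain: Δc = 1.0084 − 0.9838 ≈ 0.0246.

Δc ≈ 0.025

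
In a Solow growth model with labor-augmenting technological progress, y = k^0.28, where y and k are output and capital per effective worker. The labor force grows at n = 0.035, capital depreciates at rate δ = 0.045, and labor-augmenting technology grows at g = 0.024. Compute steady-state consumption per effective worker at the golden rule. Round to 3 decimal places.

c_gold ≈ 1.058

n + g + δ = 0.035 + 0.024 + 0.045 = 0.104.
Maximizing c = f(k) − (n+g+δ)·k gives f'(k) = n+g+δ, i.e. 0.28·k^(0.28−1) = 0.104, so k_gold = (0.28/0.104)^(1/0.72) ≈ 3.9573.
y_gold = 3.9573^0.28 ≈ 1.4698.
c_gold = y_gold − (n+g+δ)·k_gold = 1.4698 − 0.104·3.9573 ≈ 1.0583.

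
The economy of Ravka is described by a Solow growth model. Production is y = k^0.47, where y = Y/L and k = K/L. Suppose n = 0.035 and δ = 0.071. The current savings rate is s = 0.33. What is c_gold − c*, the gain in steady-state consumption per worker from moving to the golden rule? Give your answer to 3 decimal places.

Δc ≈ 0.151

Break-even investment rate: n + δ = 0.035 + 0.071 = 0.106.
Current steady state (s = 0.33): k* = (0.33/0.106)^(1/0.53) ≈ 8.5228, y* = 8.5228^0.47 ≈ 2.7376, c* = (1−0.33)·2.7376 ≈ 1.8342.
At the golden rule the marginal product of capital equals n+δ: 0.47·k^(0.47−1) = 0.106. Solving, k_gold = (0.47/0.106)^(1/0.53) ≈ 16.6097.
y_gold = 16.6097^0.47 ≈ 3.7460, c_gold = y_gold − 0.106·k_gold ≈ 1.9854.
Gain: Δc = 1.9854 − 1.8342 ≈ 0.1512.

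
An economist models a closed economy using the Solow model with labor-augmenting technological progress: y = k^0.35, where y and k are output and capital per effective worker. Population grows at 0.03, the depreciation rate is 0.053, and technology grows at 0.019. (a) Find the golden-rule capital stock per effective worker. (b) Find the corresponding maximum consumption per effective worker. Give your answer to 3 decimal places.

n + g + δ = 0.03 + 0.019 + 0.053 = 0.102.
At the golden rule the marginal product of capital equals n+g+δ: 0.35·k^(0.35−1) = 0.102. Solving, k_gold = (0.35/0.102)^(1/0.65) ≈ 6.6649.
y_gold = 6.6649^0.35 ≈ 1.9424; c_gold = y_gold − 0.102·k_gold ≈ 1.2625.

(a) k_gold ≈ 6.665; (b) c_gold ≈ 1.263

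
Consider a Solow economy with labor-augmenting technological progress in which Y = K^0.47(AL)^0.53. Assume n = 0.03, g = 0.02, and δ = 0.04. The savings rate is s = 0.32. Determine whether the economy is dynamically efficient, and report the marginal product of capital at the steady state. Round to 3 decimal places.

Break-even investment rate: n + g + δ = 0.03 + 0.02 + 0.04 = 0.09.
Steady-state k*: s·k^0.47 = 0.09·k gives k* = (0.32/0.09)^(1/0.53) ≈ 10.9509.
MPK = 0.47·10.9509^(-0.53) ≈ 0.1322.
MPK > n+g+δ = 0.09, so the economy is dynamically efficient (under-saving).

dynamically efficient; MPK ≈ 0.132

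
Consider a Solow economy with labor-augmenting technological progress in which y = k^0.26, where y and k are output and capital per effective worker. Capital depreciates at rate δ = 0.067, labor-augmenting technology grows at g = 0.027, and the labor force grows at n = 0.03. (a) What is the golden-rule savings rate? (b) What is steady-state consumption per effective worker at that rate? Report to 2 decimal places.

(a) s_gold = 0.26; (b) c_gold ≈ 0.96

n + g + δ = 0.03 + 0.027 + 0.067 = 0.124.
For Cobb-Douglas, s_gold equals capital's share: s_gold = 0.26.
Golden rule sets MPK = n+g+δ: 0.26·k^(0.26−1) = 0.124, so k_gold = (0.26/0.124)^(1/0.74) ≈ 2.7198.
y_gold = 2.7198^0.26 ≈ 1.2971; c_gold = (1−0.26)·y_gold ≈ 0.9599.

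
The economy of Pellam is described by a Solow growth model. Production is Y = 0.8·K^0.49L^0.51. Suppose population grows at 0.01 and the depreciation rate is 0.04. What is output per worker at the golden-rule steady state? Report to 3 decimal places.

The effective depreciation rate is n + δ = 0.01 + 0.04 = 0.05.
At the golden rule the marginal product of capital equals n+δ: 0.49·0.8·k^(0.49−1) = 0.05. Solving, k_gold = (0.49·0.8/0.05)^(1/0.51) ≈ 56.6971.
Output: y_gold = 0.8·k_gold^0.49 = 0.8·56.6971^0.49 ≈ 5.7854.

y_gold ≈ 5.785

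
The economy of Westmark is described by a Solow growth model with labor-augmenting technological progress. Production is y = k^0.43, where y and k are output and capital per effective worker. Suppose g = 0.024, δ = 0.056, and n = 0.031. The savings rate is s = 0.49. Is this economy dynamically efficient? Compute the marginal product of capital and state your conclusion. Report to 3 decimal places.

Break-even investment rate: n + g + δ = 0.031 + 0.024 + 0.056 = 0.111.
Steady-state k*: s·k^0.43 = 0.111·k gives k* = (0.49/0.111)^(1/0.57) ≈ 13.5318.
MPK = 0.43·13.5318^(-0.57) ≈ 0.0974.
MPK < n+g+δ = 0.111, so the economy is dynamically inefficient (over-saving).

dynamically inefficient; MPK ≈ 0.097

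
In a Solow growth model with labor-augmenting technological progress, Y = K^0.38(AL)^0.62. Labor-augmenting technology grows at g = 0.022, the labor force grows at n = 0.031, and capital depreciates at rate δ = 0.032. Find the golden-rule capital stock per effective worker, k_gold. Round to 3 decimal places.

k_gold ≈ 11.194

Capital per effective worker breaks even when investment replaces (n + g + δ)·k; here n + g + δ = 0.085.
Golden rule sets MPK = n+g+δ: 0.38·k^(0.38−1) = 0.085, so k_gold = (0.38/0.085)^(1/0.62) ≈ 11.1937.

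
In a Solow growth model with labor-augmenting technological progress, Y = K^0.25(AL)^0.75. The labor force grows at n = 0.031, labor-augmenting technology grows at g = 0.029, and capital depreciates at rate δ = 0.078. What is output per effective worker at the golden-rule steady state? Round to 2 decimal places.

The effective depreciation rate is n + g + δ = 0.031 + 0.029 + 0.078 = 0.138.
Setting f'(k) = n+g+δ gives 0.25·k^(0.25−1) = 0.138, hence k_gold = (0.25/0.138)^(1/0.75) ≈ 2.2084.
Output: y_gold = k_gold^0.25 = 2.2084^0.25 ≈ 1.2190.

y_gold ≈ 1.22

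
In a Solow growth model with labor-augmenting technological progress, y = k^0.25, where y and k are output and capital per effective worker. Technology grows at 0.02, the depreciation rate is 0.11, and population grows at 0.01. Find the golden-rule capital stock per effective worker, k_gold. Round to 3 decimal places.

The effective depreciation rate is n + g + δ = 0.01 + 0.02 + 0.11 = 0.14.
Maximizing c = f(k) − (n+g+δ)·k gives f'(k) = n+g+δ, i.e. 0.25·k^(0.25−1) = 0.14, so k_gold = (0.25/0.14)^(1/0.75) ≈ 2.1665.

k_gold ≈ 2.166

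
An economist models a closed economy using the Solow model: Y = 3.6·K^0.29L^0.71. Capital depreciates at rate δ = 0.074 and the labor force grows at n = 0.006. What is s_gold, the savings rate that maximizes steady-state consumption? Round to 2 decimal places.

The effective depreciation rate is n + δ = 0.006 + 0.074 = 0.08.
At the golden rule MPK = n+δ, and in any Cobb-Douglas steady state s = (n+δ)·k/y = MPK·k/y = capital's share 0.29.

s_gold = 0.29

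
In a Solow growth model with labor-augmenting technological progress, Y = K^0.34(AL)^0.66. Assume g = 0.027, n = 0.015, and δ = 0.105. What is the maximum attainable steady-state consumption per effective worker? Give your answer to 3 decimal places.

Capital per effective worker breaks even when investment replaces (n + g + δ)·k; here n + g + δ = 0.147.
Golden rule sets MPK = n+g+δ: 0.34·k^(0.34−1) = 0.147, so k_gold = (0.34/0.147)^(1/0.66) ≈ 3.5625.
y_gold = 3.5625^0.34 ≈ 1.5403.
c_gold = y_gold − (n+g+δ)·k_gold = 1.5403 − 0.147·3.5625 ≈ 1.0166.

c_gold ≈ 1.017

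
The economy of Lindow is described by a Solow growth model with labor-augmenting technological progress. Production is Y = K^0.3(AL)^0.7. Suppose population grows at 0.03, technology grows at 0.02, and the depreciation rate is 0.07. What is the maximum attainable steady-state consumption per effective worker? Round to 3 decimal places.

The effective depreciation rate is n + g + δ = 0.03 + 0.02 + 0.07 = 0.12.
Maximizing c = f(k) − (n+g+δ)·k gives f'(k) = n+g+δ, i.e. 0.3·k^(0.3−1) = 0.12, so k_gold = (0.3/0.12)^(1/0.7) ≈ 3.7024.
y_gold = 3.7024^0.3 ≈ 1.4810.
c_gold = y_gold − (n+g+δ)·k_gold = 1.4810 − 0.12·3.7024 ≈ 1.0367.

c_gold ≈ 1.037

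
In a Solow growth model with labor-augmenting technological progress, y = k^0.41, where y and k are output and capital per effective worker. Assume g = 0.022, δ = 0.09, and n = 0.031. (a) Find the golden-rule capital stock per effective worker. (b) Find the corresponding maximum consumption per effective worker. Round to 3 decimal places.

Break-even investment rate: n + g + δ = 0.031 + 0.022 + 0.09 = 0.143.
Setting f'(k) = n+g+δ gives 0.41·k^(0.41−1) = 0.143, hence k_gold = (0.41/0.143)^(1/0.59) ≈ 5.9612.
y_gold = 5.9612^0.41 ≈ 2.0792; c_gold = y_gold − 0.143·k_gold ≈ 1.2267.

(a) k_gold ≈ 5.961; (b) c_gold ≈ 1.227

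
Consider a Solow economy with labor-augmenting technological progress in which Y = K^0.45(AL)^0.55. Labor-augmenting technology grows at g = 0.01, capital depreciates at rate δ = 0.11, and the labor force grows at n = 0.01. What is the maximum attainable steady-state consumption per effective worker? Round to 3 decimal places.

Break-even investment rate: n + g + δ = 0.01 + 0.01 + 0.11 = 0.13.
At the golden rule the marginal product of capital equals n+g+δ: 0.45·k^(0.45−1) = 0.13. Solving, k_gold = (0.45/0.13)^(1/0.55) ≈ 9.5607.
y_gold = 9.5607^0.45 ≈ 2.7620.
c_gold = y_gold − (n+g+δ)·k_gold = 2.7620 − 0.13·9.5607 ≈ 1.5191.

c_gold ≈ 1.519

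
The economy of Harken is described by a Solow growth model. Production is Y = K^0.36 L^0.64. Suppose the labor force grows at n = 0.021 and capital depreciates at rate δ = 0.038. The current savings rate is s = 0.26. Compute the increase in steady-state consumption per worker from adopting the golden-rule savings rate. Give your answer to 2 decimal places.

Δc ≈ 0.07

The effective depreciation rate is n + δ = 0.021 + 0.038 = 0.059.
Current steady state (s = 0.26): k* = (0.26/0.059)^(1/0.64) ≈ 10.1494, y* = 10.1494^0.36 ≈ 2.3031, c* = (1−0.26)·2.3031 ≈ 1.7043.
At the golden rule the marginal product of capital equals n+δ: 0.36·k^(0.36−1) = 0.059. Solving, k_gold = (0.36/0.059)^(1/0.64) ≈ 16.8759.
y_gold = 16.8759^0.36 ≈ 2.7658, c_gold = y_gold − 0.059·k_gold ≈ 1.7701.
Gain: Δc = 1.7701 − 1.7043 ≈ 0.0658.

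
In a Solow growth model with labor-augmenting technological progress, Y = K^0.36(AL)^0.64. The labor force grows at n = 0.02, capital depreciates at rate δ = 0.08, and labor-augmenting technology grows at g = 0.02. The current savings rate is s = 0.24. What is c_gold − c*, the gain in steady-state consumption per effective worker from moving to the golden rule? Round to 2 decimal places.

Δc ≈ 0.06

n + g + δ = 0.02 + 0.02 + 0.08 = 0.12.
Current steady state (s = 0.24): k* = (0.24/0.12)^(1/0.64) ≈ 2.9537, y* = 2.9537^0.36 ≈ 1.4768, c* = (1−0.24)·1.4768 ≈ 1.1224.
Setting f'(k) = n+g+δ gives 0.36·k^(0.36−1) = 0.12, hence k_gold = (0.36/0.12)^(1/0.64) ≈ 5.5655.
y_gold = 5.5655^0.36 ≈ 1.8552, c_gold = y_gold − 0.12·k_gold ≈ 1.1873.
Gain: Δc = 1.1873 − 1.1224 ≈ 0.0649.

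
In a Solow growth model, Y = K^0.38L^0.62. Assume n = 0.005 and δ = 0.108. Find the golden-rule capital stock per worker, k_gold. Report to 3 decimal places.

k_gold ≈ 7.072

Break-even investment rate: n + δ = 0.005 + 0.108 = 0.113.
Maximizing c = f(k) − (n+δ)·k gives f'(k) = n+δ, i.e. 0.38·k^(0.38−1) = 0.113, so k_gold = (0.38/0.113)^(1/0.62) ≈ 7.0717.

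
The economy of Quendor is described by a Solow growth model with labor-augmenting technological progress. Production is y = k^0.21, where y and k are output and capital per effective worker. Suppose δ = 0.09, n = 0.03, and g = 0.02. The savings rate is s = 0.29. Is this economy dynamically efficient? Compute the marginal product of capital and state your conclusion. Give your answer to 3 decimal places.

The effective depreciation rate is n + g + δ = 0.03 + 0.02 + 0.09 = 0.14.
Steady-state k*: s·k^0.21 = 0.14·k gives k* = (0.29/0.14)^(1/0.79) ≈ 2.5139.
MPK = 0.21·2.5139^(-0.79) ≈ 0.1014.
MPK < n+g+δ = 0.14, so the economy is dynamically inefficient (over-saving).

dynamically inefficient; MPK ≈ 0.101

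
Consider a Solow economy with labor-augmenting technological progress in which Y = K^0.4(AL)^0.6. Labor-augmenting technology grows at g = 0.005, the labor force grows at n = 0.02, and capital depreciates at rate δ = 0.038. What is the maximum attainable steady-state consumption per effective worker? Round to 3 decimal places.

n + g + δ = 0.02 + 0.005 + 0.038 = 0.063.
Golden rule sets MPK = n+g+δ: 0.4·k^(0.4−1) = 0.063, so k_gold = (0.4/0.063)^(1/0.6) ≈ 21.7704.
y_gold = 21.7704^0.4 ≈ 3.4288.
c_gold = y_gold − (n+g+δ)·k_gold = 3.4288 − 0.063·21.7704 ≈ 2.0573.

c_gold ≈ 2.057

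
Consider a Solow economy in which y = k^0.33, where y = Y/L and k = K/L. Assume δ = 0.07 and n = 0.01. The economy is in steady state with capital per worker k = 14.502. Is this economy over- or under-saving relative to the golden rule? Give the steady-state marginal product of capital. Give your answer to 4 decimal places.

n + δ = 0.01 + 0.07 = 0.08.
MPK = 0.33·k^(0.33−1) = 0.33·14.502^(-0.67) ≈ 0.0550.
MPK < 0.08, so the economy is dynamically inefficient (over-saving).

over-saving; MPK ≈ 0.0550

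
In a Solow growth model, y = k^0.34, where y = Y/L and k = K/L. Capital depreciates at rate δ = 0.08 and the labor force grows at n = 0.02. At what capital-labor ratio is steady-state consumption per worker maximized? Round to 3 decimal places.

k_gold ≈ 6.387

The effective depreciation rate is n + δ = 0.02 + 0.08 = 0.1.
Golden rule sets MPK = n+δ: 0.34·k^(0.34−1) = 0.1, so k_gold = (0.34/0.1)^(1/0.66) ≈ 6.3866.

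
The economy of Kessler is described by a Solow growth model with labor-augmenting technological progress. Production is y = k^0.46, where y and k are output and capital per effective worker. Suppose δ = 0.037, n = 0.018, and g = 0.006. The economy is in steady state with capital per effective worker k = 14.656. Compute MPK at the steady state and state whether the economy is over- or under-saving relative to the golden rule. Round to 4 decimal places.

Capital per effective worker breaks even when investment replaces (n + g + δ)·k; here n + g + δ = 0.061.
MPK = 0.46·k^(0.46−1) = 0.46·14.656^(-0.54) ≈ 0.1079.
MPK > 0.061, so the economy is dynamically efficient (under-saving).

under-saving; MPK ≈ 0.1079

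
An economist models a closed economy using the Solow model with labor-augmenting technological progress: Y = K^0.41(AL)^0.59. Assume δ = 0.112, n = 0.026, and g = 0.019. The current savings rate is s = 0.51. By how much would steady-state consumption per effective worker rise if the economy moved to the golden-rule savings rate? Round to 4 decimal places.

Capital per effective worker breaks even when investment replaces (n + g + δ)·k; here n + g + δ = 0.157.
Current steady state (s = 0.51): k* = (0.51/0.157)^(1/0.59) ≈ 7.3661, y* = 7.3661^0.41 ≈ 2.2676, c* = (1−0.51)·2.2676 ≈ 1.1111.
Golden rule sets MPK = n+g+δ: 0.41·k^(0.41−1) = 0.157, so k_gold = (0.41/0.157)^(1/0.59) ≈ 5.0884.
y_gold = 5.0884^0.41 ≈ 1.9485, c_gold = y_gold − 0.157·k_gold ≈ 1.1496.
Gain: Δc = 1.1496 − 1.1111 ≈ 0.0385.

Δc ≈ 0.0385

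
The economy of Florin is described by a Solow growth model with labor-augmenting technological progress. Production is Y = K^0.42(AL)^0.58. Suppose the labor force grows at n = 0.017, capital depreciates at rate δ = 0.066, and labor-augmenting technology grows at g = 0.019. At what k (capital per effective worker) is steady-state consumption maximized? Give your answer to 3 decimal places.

k_gold ≈ 11.475

Break-even investment rate: n + g + δ = 0.017 + 0.019 + 0.066 = 0.102.
Golden rule sets MPK = n+g+δ: 0.42·k^(0.42−1) = 0.102, so k_gold = (0.42/0.102)^(1/0.58) ≈ 11.4747.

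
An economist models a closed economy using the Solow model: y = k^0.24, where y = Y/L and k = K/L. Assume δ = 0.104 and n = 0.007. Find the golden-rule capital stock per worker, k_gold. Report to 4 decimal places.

k_gold ≈ 2.7583

Capital per worker breaks even when investment replaces (n + δ)·k; here n + δ = 0.111.
At the golden rule the marginal product of capital equals n+δ: 0.24·k^(0.24−1) = 0.111. Solving, k_gold = (0.24/0.111)^(1/0.76) ≈ 2.7583.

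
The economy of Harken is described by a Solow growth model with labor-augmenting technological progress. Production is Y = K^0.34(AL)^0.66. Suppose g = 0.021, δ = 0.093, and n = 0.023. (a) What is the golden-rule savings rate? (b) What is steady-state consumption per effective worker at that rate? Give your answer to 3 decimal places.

The effective depreciation rate is n + g + δ = 0.023 + 0.021 + 0.093 = 0.137.
For Cobb-Douglas, s_gold equals capital's share: s_gold = 0.34.
Setting f'(k) = n+g+δ gives 0.34·k^(0.34−1) = 0.137, hence k_gold = (0.34/0.137)^(1/0.66) ≈ 3.9639.
y_gold = 3.9639^0.34 ≈ 1.5972; c_gold = (1−0.34)·y_gold ≈ 1.0542.

(a) s_gold = 0.340; (b) c_gold ≈ 1.054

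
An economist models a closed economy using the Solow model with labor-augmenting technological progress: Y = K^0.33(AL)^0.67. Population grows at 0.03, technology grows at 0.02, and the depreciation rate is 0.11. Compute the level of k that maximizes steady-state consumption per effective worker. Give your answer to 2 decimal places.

The effective depreciation rate is n + g + δ = 0.03 + 0.02 + 0.11 = 0.16.
At the golden rule the marginal product of capital equals n+g+δ: 0.33·k^(0.33−1) = 0.16. Solving, k_gold = (0.33/0.16)^(1/0.67) ≈ 2.9461.

k_gold ≈ 2.95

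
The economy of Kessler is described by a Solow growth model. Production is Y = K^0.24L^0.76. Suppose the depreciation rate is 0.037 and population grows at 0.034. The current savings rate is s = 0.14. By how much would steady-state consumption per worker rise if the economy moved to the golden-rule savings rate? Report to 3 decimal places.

Δc ≈ 0.051

Capital per worker breaks even when investment replaces (n + δ)·k; here n + δ = 0.071.
Current steady state (s = 0.14): k* = (0.14/0.071)^(1/0.76) ≈ 2.4434, y* = 2.4434^0.24 ≈ 1.2391, c* = (1−0.14)·1.2391 ≈ 1.0657.
Setting f'(k) = n+δ gives 0.24·k^(0.24−1) = 0.071, hence k_gold = (0.24/0.071)^(1/0.76) ≈ 4.9658.
y_gold = 4.9658^0.24 ≈ 1.4691, c_gold = y_gold − 0.071·k_gold ≈ 1.1165.
Gain: Δc = 1.1165 − 1.0657 ≈ 0.0508.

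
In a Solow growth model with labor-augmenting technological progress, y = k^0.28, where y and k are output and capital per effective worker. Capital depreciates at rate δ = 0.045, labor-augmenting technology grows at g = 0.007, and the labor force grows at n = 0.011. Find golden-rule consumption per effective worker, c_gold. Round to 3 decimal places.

c_gold ≈ 1.286

Break-even investment rate: n + g + δ = 0.011 + 0.007 + 0.045 = 0.063.
Golden rule sets MPK = n+g+δ: 0.28·k^(0.28−1) = 0.063, so k_gold = (0.28/0.063)^(1/0.72) ≈ 7.9386.
y_gold = 7.9386^0.28 ≈ 1.7862.
c_gold = y_gold − (n+g+δ)·k_gold = 1.7862 − 0.063·7.9386 ≈ 1.2861.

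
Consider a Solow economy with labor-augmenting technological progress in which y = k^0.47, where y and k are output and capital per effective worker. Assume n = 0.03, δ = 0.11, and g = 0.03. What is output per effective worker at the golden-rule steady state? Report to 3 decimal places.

n + g + δ = 0.03 + 0.03 + 0.11 = 0.17.
Maximizing c = f(k) − (n+g+δ)·k gives f'(k) = n+g+δ, i.e. 0.47·k^(0.47−1) = 0.17, so k_gold = (0.47/0.17)^(1/0.53) ≈ 6.8124.
Output: y_gold = k_gold^0.47 = 6.8124^0.47 ≈ 2.4641.

y_gold ≈ 2.464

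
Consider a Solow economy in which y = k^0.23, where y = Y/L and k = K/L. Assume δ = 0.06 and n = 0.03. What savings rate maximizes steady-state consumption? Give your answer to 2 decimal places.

Capital per worker breaks even when investment replaces (n + δ)·k; here n + δ = 0.09.
At the golden rule MPK = n+δ, and in any Cobb-Douglas steady state s = (n+δ)·k/y = MPK·k/y = capital's share 0.23.

s_gold = 0.23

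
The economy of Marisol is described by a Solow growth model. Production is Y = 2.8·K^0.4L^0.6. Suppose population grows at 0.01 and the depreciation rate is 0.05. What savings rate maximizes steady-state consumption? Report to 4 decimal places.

s_gold = 0.4000

Capital per worker breaks even when investment replaces (n + δ)·k; here n + δ = 0.06.
At the golden rule MPK = n+δ, and in any Cobb-Douglas steady state s = (n+δ)·k/y = MPK·k/y = capital's share 0.4.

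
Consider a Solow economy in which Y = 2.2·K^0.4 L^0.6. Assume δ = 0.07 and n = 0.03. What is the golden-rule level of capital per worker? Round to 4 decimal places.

n + δ = 0.03 + 0.07 = 0.1.
Setting f'(k) = n+δ gives 0.4·2.2·k^(0.4−1) = 0.1, hence k_gold = (0.4·2.2/0.1)^(1/0.6) ≈ 37.5092.

k_gold ≈ 37.5092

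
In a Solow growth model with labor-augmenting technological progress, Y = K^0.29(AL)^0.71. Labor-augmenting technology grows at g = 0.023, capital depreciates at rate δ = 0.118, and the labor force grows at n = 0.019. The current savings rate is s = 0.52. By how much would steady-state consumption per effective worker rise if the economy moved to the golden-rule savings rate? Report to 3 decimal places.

Δc ≈ 0.128

Break-even investment rate: n + g + δ = 0.019 + 0.023 + 0.118 = 0.16.
Current steady state (s = 0.52): k* = (0.52/0.16)^(1/0.71) ≈ 5.2597, y* = 5.2597^0.29 ≈ 1.6184, c* = (1−0.52)·1.6184 ≈ 0.7768.
At the golden rule the marginal product of capital equals n+g+δ: 0.29·k^(0.29−1) = 0.16. Solving, k_gold = (0.29/0.16)^(1/0.71) ≈ 2.3109.
y_gold = 2.3109^0.29 ≈ 1.2750, c_gold = y_gold − 0.16·k_gold ≈ 0.9052.
Gain: Δc = 0.9052 − 0.7768 ≈ 0.1284.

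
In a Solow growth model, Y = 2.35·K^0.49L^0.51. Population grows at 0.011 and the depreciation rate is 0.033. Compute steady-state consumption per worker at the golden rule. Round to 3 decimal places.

c_gold ≈ 27.596

Capital per worker breaks even when investment replaces (n + δ)·k; here n + δ = 0.044.
At the golden rule the marginal product of capital equals n+δ: 0.49·2.35·k^(0.49−1) = 0.044. Solving, k_gold = (0.49·2.35/0.044)^(1/0.51) ≈ 602.5902.
y_gold = 2.35·602.5902^0.49 ≈ 54.1101.
c_gold = y_gold − (n+δ)·k_gold = 54.1101 − 0.044·602.5902 ≈ 27.5962.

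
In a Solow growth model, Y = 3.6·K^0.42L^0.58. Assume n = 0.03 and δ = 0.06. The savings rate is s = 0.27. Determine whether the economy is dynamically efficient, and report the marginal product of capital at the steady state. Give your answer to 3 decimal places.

dynamically efficient; MPK ≈ 0.140

n + δ = 0.03 + 0.06 = 0.09.
Steady-state k*: s·A·k^0.42 = 0.09·k gives k* = (0.27·3.6/0.09)^(1/0.58) ≈ 60.5014.
MPK = 0.42·3.6·60.5014^(-0.58) ≈ 0.1400.
MPK > n+δ = 0.09, so the economy is dynamically efficient (under-saving).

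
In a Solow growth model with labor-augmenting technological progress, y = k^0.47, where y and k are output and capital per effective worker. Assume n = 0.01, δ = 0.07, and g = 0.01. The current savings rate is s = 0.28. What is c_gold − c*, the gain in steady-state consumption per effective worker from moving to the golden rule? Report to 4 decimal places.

The effective depreciation rate is n + g + δ = 0.01 + 0.01 + 0.07 = 0.09.
Current steady state (s = 0.28): k* = (0.28/0.09)^(1/0.53) ≈ 8.5120, y* = 8.5120^0.47 ≈ 2.7360, c* = (1−0.28)·2.7360 ≈ 1.9699.
Golden rule sets MPK = n+g+δ: 0.47·k^(0.47−1) = 0.09, so k_gold = (0.47/0.09)^(1/0.53) ≈ 22.6175.
y_gold = 22.6175^0.47 ≈ 4.3310, c_gold = y_gold − 0.09·k_gold ≈ 2.2954.
Gain: Δc = 2.2954 − 1.9699 ≈ 0.3255.

Δc ≈ 0.3255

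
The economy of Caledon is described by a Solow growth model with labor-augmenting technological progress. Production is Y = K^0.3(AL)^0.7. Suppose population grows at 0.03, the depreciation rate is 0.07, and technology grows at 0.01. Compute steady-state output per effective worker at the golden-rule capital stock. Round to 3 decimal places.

y_gold ≈ 1.537

n + g + δ = 0.03 + 0.01 + 0.07 = 0.11.
Setting f'(k) = n+g+δ gives 0.3·k^(0.3−1) = 0.11, hence k_gold = (0.3/0.11)^(1/0.7) ≈ 4.1925.
Output: y_gold = k_gold^0.3 = 4.1925^0.3 ≈ 1.5372.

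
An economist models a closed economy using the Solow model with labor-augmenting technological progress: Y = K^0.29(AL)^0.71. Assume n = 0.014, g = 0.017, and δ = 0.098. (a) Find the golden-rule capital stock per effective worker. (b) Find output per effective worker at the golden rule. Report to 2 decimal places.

Break-even investment rate: n + g + δ = 0.014 + 0.017 + 0.098 = 0.129.
Maximizing c = f(k) − (n+g+δ)·k gives f'(k) = n+g+δ, i.e. 0.29·k^(0.29−1) = 0.129, so k_gold = (0.29/0.129)^(1/0.71) ≈ 3.1297.
y_gold = 3.1297^0.29 ≈ 1.3922.

(a) k_gold ≈ 3.13; (b) y_gold ≈ 1.39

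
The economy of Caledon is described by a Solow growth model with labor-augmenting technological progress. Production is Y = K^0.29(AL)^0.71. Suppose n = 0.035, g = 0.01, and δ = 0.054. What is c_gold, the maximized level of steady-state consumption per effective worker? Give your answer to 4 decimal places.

c_gold ≈ 1.1013

Capital per effective worker breaks even when investment replaces (n + g + δ)·k; here n + g + δ = 0.099.
Maximizing c = f(k) − (n+g+δ)·k gives f'(k) = n+g+δ, i.e. 0.29·k^(0.29−1) = 0.099, so k_gold = (0.29/0.099)^(1/0.71) ≈ 4.5437.
y_gold = 4.5437^0.29 ≈ 1.5511.
c_gold = y_gold − (n+g+δ)·k_gold = 1.5511 − 0.099·4.5437 ≈ 1.1013.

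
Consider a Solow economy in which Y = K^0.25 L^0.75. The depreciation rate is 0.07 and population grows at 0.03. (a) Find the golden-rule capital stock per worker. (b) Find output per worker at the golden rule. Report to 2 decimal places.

Capital per worker breaks even when investment replaces (n + δ)·k; here n + δ = 0.1.
Golden rule sets MPK = n+δ: 0.25·k^(0.25−1) = 0.1, so k_gold = (0.25/0.1)^(1/0.75) ≈ 3.3930.
y_gold = 3.3930^0.25 ≈ 1.3572.

(a) k_gold ≈ 3.39; (b) y_gold ≈ 1.36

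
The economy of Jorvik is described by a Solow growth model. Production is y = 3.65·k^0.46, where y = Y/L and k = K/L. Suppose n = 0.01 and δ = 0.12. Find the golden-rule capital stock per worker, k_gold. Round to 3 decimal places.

k_gold ≈ 114.184

The effective depreciation rate is n + δ = 0.01 + 0.12 = 0.13.
Setting f'(k) = n+δ gives 0.46·3.65·k^(0.46−1) = 0.13, hence k_gold = (0.46·3.65/0.13)^(1/0.54) ≈ 114.1842.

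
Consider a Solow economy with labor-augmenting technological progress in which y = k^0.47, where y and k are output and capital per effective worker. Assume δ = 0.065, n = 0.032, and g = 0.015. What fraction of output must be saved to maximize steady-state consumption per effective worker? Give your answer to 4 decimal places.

s_gold = 0.4700

n + g + δ = 0.032 + 0.015 + 0.065 = 0.112.
At the golden rule MPK = n+g+δ, and in any Cobb-Douglas steady state s = (n+g+δ)·k/y = MPK·k/y = capital's share 0.47.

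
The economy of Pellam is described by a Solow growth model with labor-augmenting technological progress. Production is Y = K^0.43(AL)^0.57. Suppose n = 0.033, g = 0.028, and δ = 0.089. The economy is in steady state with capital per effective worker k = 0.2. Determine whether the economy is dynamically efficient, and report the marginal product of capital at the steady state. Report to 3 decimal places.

Capital per effective worker breaks even when investment replaces (n + g + δ)·k; here n + g + δ = 0.15.
MPK = 0.43·k^(0.43−1) = 0.43·0.2^(-0.57) ≈ 1.0762.
MPK > 0.15, so the economy is dynamically efficient (under-saving).

dynamically efficient; MPK ≈ 1.076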